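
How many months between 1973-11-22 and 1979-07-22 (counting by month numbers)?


From November 1973 to July 1979
6 years * 12 = 72 months, minus 4 months = 68

68 months


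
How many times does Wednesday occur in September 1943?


September 1943 has 30 days
Anchor: Jan 1, 1943. With p = 1943 - 1 = 1942: (p + p//4 - p//100 + p//400) mod 7 = (1942 + 485 - 19 + 4) mod 7 = 2412 mod 7 = 4 -> Friday (Mon=0 ... Sun=6)
Days before September (Jan-Aug): 243; September 1 index = (4 + 243) mod 7 = 2 -> Wednesday
First Wednesday is September 1
Wednesdays: 1, 8, 15, 22, 29

5 Wednesdays


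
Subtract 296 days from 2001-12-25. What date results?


Start: 2001-12-25, subtract 296 days
Back 25 days from December 25 reaches November 30, 2001 -> 271 left
November 2001 has 30 days -> back to October 31, 2001 -> 241 left
October 2001 has 31 days -> back to September 30, 2001 -> 210 left
September 2001 has 30 days -> back to August 31, 2001 -> 180 left
August 2001 has 31 days -> back to July 31, 2001 -> 149 left
July 2001 has 31 days -> back to June 30, 2001 -> 118 left
June 2001 has 30 days -> back to May 31, 2001 -> 88 left
May 2001 has 31 days -> back to April 30, 2001 -> 57 left
April 2001 has 30 days -> back to March 31, 2001 -> 27 left
March 2001: 31 - 27 = 4 -> lands on March 4

Result: 2001-03-04


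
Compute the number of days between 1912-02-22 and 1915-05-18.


From 1912-02-22 to 1915-05-18
1912-02-22: days before February = 31; day of year = 31 + 22 = 53
1915-05-18: days before May = 31 + 28 + 31 + 30 = 120 (1915 is not a leap year); day of year = 120 + 18 = 138
Rest of 1912: 366 - 53 = 313
Full years 1913 (365), 1914 (365): 730
Total = 313 + 730 + 138 = 1181

1181 days


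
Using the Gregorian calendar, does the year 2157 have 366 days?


Gregorian leap year rule: divisible by 4, but not by 100, unless also by 400.
2157 is not divisible by 4 -> not a leap year

No


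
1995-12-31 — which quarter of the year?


Month: December (month 12)
Q1: Jan-Mar, Q2: Apr-Jun, Q3: Jul-Sep, Q4: Oct-Dec

Q4


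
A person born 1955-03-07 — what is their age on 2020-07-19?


Birth: 1955-03-07
Reference: 2020-07-19
Year difference: 2020 - 1955 = 65

65 years old


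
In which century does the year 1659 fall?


Century = (year - 1) // 100 + 1
= (1659 - 1) // 100 + 1
= 1658 // 100 + 1
= 16 + 1

17th century


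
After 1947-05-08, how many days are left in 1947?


Day of year: 128 of 365
Remaining = 365 - 128

237 days


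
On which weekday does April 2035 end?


April 2035 has 30 days
Anchor: Jan 1, 2035. With p = 2035 - 1 = 2034: (p + p//4 - p//100 + p//400) mod 7 = (2034 + 508 - 20 + 5) mod 7 = 2527 mod 7 = 0 -> Monday (Mon=0 ... Sun=6)
Days before April (Jan-Mar): 90; April 1 index = (0 + 90) mod 7 = 6 -> Sunday
Last day offset: 30 - 1 = 29 days
Weekday index = (6 + 29) mod 7 = 0

Monday, April 30


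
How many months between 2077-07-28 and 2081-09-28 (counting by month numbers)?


From July 2077 to September 2081
4 years * 12 = 48 months, plus 2 months = 50

50 months


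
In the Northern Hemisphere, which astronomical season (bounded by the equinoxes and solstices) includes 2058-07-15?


Date: July 15
Astronomical Summer (approx.; exact equinox/solstice day varies by year): June 21 to September 21
July 15 falls within the Summer window

Summer


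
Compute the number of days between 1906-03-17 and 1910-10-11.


From 1906-03-17 to 1910-10-11
1906-03-17: days before March = 31 + 28 = 59 (1906 is not a leap year); day of year = 59 + 17 = 76
1910-10-11: days before October = 31 + 28 + 31 + 30 + 31 + 30 + 31 + 31 + 30 = 273 (1910 is not a leap year); day of year = 273 + 11 = 284
Rest of 1906: 365 - 76 = 289
Full years 1907 (365), 1908 (366), 1909 (365): 1096
Total = 289 + 1096 + 284 = 1669

1669 days


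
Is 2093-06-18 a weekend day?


Anchor: Jan 1, 2093. With p = 2093 - 1 = 2092: (p + p//4 - p//100 + p//400) mod 7 = (2092 + 523 - 20 + 5) mod 7 = 2600 mod 7 = 3 -> Thursday (Mon=0 ... Sun=6)
Day of year: 169; offset = 168
Weekday index = (3 + 168) mod 7 = 3 -> Thursday
Weekend days: Saturday, Sunday

No


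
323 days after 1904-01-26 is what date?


Start: 1904-01-26, add 323 days
January 1904 has 31 days: 31 - 26 = 5 days to January 31 -> 318 left
February 1904 has 29 days -> 289 left
March 1904 has 31 days -> 258 left
April 1904 has 30 days -> 228 left
May 1904 has 31 days -> 197 left
June 1904 has 30 days -> 167 left
July 1904 has 31 days -> 136 left
August 1904 has 31 days -> 105 left
September 1904 has 30 days -> 75 left
October 1904 has 31 days -> 44 left
November 1904 has 30 days -> 14 left
December 1904: 14 <= 31 -> lands on December 14

Result: 1904-12-14


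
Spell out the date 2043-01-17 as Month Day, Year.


ISO 2043-01-17 parses as year=2043, month=01, day=17
Month 1 -> January

January 17, 2043


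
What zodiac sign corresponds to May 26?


Date: May 26
Conventional tropical zodiac dates: Gemini from May 21 onward; Cancer starts June 21
May 26 falls within the Gemini range

Gemini


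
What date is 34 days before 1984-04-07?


Start: 1984-04-07, subtract 34 days
Back 7 days from April 7 reaches March 31, 1984 -> 27 left
March 1984: 31 - 27 = 4 -> lands on March 4

Result: 1984-03-04


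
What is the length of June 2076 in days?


June 2076

30 days


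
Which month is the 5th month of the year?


Month 5 of 12

May


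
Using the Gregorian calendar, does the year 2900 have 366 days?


Gregorian leap year rule: divisible by 4, but not by 100, unless also by 400.
2900 is divisible by 100 but not 400 -> not a leap year

No


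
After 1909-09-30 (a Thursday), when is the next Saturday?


Current: Thursday
Target: Saturday
Days ahead: 2

Next Saturday: 1909-10-02


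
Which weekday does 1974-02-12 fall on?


Date: February 12, 1974
Anchor: Jan 1, 1974. With p = 1974 - 1 = 1973: (p + p//4 - p//100 + p//400) mod 7 = (1973 + 493 - 19 + 4) mod 7 = 2451 mod 7 = 1 -> Tuesday (Mon=0 ... Sun=6)
Days before February (Jan): 31; offset = 31 + 12 - 1 = 42
Weekday index = (1 + 42) mod 7 = 1

Day of the week: Tuesday


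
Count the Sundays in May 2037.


May 2037 has 31 days
Anchor: Jan 1, 2037. With p = 2037 - 1 = 2036: (p + p//4 - p//100 + p//400) mod 7 = (2036 + 509 - 20 + 5) mod 7 = 2530 mod 7 = 3 -> Thursday (Mon=0 ... Sun=6)
Days before May (Jan-Apr): 120; May 1 index = (3 + 120) mod 7 = 4 -> Friday
First Sunday is May 3
Sundays: 3, 10, 17, 24, 31

5 Sundays


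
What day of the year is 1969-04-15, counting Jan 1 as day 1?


Date: April 15, 1969
Days in months 1 through 3: 90
Plus 15 days in April

Day of year: 105


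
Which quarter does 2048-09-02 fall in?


Month: September (month 9)
Q1: Jan-Mar, Q2: Apr-Jun, Q3: Jul-Sep, Q4: Oct-Dec

Q3


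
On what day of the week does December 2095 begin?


Target: December 1, 2095
Anchor: Jan 1, 2095. With p = 2095 - 1 = 2094: (p + p//4 - p//100 + p//400) mod 7 = (2094 + 523 - 20 + 5) mod 7 = 2602 mod 7 = 5 -> Saturday (Mon=0 ... Sun=6)
Days before December (Jan-Nov): 334 days
Weekday index = (5 + 334) mod 7 = 3

Thursday


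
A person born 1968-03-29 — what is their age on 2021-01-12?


Birth: 1968-03-29
Reference: 2021-01-12
Year difference: 2021 - 1968 = 53
Birthday not yet reached in 2021, subtract 1

52 years old


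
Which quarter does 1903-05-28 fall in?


Month: May (month 5)
Q1: Jan-Mar, Q2: Apr-Jun, Q3: Jul-Sep, Q4: Oct-Dec

Q2


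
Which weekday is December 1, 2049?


Target: December 1, 2049
Anchor: Jan 1, 2049. With p = 2049 - 1 = 2048: (p + p//4 - p//100 + p//400) mod 7 = (2048 + 512 - 20 + 5) mod 7 = 2545 mod 7 = 4 -> Friday (Mon=0 ... Sun=6)
Days before December (Jan-Nov): 334 days
Weekday index = (4 + 334) mod 7 = 2

Wednesday


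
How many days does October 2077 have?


October 2077

31 days


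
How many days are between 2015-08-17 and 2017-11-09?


From 2015-08-17 to 2017-11-09
2015-08-17: days before August = 31 + 28 + 31 + 30 + 31 + 30 + 31 = 212 (2015 is not a leap year); day of year = 212 + 17 = 229
2017-11-09: days before November = 31 + 28 + 31 + 30 + 31 + 30 + 31 + 31 + 30 + 31 = 304 (2017 is not a leap year); day of year = 304 + 9 = 313
Rest of 2015: 365 - 229 = 136
Full years 2016 (366): 366
Total = 136 + 366 + 313 = 815

815 days


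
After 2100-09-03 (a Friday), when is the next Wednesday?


Current: Friday
Target: Wednesday
Days ahead: 5

Next Wednesday: 2100-09-08


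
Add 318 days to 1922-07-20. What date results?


Start: 1922-07-20, add 318 days
July 1922 has 31 days: 31 - 20 = 11 days to July 31 -> 307 left
August 1922 has 31 days -> 276 left
September 1922 has 30 days -> 246 left
October 1922 has 31 days -> 215 left
November 1922 has 30 days -> 185 left
December 1922 has 31 days -> 154 left
January 1923 has 31 days -> 123 left
February 1923 has 28 days -> 95 left
March 1923 has 31 days -> 64 left
April 1923 has 30 days -> 34 left
May 1923 has 31 days -> 3 left
June 1923: 3 <= 30 -> lands on June 3

Result: 1923-06-03


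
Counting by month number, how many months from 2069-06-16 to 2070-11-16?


From June 2069 to November 2070
1 year * 12 = 12 months, plus 5 months = 17

17 months


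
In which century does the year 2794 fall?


Century = (year - 1) // 100 + 1
= (2794 - 1) // 100 + 1
= 2793 // 100 + 1
= 27 + 1

28th century


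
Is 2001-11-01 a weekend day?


Anchor: Jan 1, 2001. With p = 2001 - 1 = 2000: (p + p//4 - p//100 + p//400) mod 7 = (2000 + 500 - 20 + 5) mod 7 = 2485 mod 7 = 0 -> Monday (Mon=0 ... Sun=6)
Day of year: 305; offset = 304
Weekday index = (0 + 304) mod 7 = 3 -> Thursday
Weekend days: Saturday, Sunday

No


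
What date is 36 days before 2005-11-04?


Start: 2005-11-04, subtract 36 days
Back 4 days from November 4 reaches October 31, 2005 -> 32 left
October 2005 has 31 days -> back to September 30, 2005 -> 1 left
September 2005: 30 - 1 = 29 -> lands on September 29

Result: 2005-09-29


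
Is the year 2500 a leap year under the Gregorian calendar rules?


Gregorian leap year rule: divisible by 4, but not by 100, unless also by 400.
2500 is divisible by 100 but not 400 -> not a leap year

No


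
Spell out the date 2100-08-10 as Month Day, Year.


ISO 2100-08-10 parses as year=2100, month=08, day=10
Month 8 -> August

August 10, 2100


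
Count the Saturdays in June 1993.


June 1993 has 30 days
Anchor: Jan 1, 1993. With p = 1993 - 1 = 1992: (p + p//4 - p//100 + p//400) mod 7 = (1992 + 498 - 19 + 4) mod 7 = 2475 mod 7 = 4 -> Friday (Mon=0 ... Sun=6)
Days before June (Jan-May): 151; June 1 index = (4 + 151) mod 7 = 1 -> Tuesday
First Saturday is June 5
Saturdays: 5, 12, 19, 26

4 Saturdays


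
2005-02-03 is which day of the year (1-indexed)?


Date: February 3, 2005
Days in months 1 through 1: 31
Plus 3 days in February

Day of year: 34


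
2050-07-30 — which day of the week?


Date: July 30, 2050
Anchor: Jan 1, 2050. With p = 2050 - 1 = 2049: (p + p//4 - p//100 + p//400) mod 7 = (2049 + 512 - 20 + 5) mod 7 = 2546 mod 7 = 5 -> Saturday (Mon=0 ... Sun=6)
Days before July (Jan-Jun): 181; offset = 181 + 30 - 1 = 210
Weekday index = (5 + 210) mod 7 = 5

Day of the week: Saturday


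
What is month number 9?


Month 9 of 12

September


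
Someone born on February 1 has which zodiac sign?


Date: February 1
Conventional tropical zodiac dates: Aquarius from January 20 onward; Pisces starts February 19
February 1 falls within the Aquarius range

Aquarius


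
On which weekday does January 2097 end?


January 2097 has 31 days
Anchor: Jan 1, 2097. With p = 2097 - 1 = 2096: (p + p//4 - p//100 + p//400) mod 7 = (2096 + 524 - 20 + 5) mod 7 = 2605 mod 7 = 1 -> Tuesday (Mon=0 ... Sun=6)
January 1 is the anchor itself -> Tuesday
Last day offset: 31 - 1 = 30 days
Weekday index = (1 + 30) mod 7 = 3

Thursday, January 31


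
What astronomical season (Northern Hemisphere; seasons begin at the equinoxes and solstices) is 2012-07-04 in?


Date: July 4
Astronomical Summer (approx.; exact equinox/solstice day varies by year): June 21 to September 21
July 4 falls within the Summer window

Summer


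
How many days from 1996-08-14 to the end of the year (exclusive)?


Day of year: 227 of 366
Remaining = 366 - 227

139 days


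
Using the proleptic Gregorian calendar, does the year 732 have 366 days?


Gregorian leap year rule: divisible by 4, but not by 100, unless also by 400.
732 is divisible by 4 but not 100 -> leap year

Yes


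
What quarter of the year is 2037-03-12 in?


Month: March (month 3)
Q1: Jan-Mar, Q2: Apr-Jun, Q3: Jul-Sep, Q4: Oct-Dec

Q1


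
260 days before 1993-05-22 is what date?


Start: 1993-05-22, subtract 260 days
Back 22 days from May 22 reaches April 30, 1993 -> 238 left
April 1993 has 30 days -> back to March 31, 1993 -> 208 left
March 1993 has 31 days -> back to February 28, 1993 -> 177 left
February 1993 has 28 days -> back to January 31, 1993 -> 149 left
January 1993 has 31 days -> back to December 31, 1992 -> 118 left
December 1992 has 31 days -> back to November 30, 1992 -> 87 left
November 1992 has 30 days -> back to October 31, 1992 -> 57 left
October 1992 has 31 days -> back to September 30, 1992 -> 26 left
September 1992: 30 - 26 = 4 -> lands on September 4

Result: 1992-09-04


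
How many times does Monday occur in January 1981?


January 1981 has 31 days
Anchor: Jan 1, 1981. With p = 1981 - 1 = 1980: (p + p//4 - p//100 + p//400) mod 7 = (1980 + 495 - 19 + 4) mod 7 = 2460 mod 7 = 3 -> Thursday (Mon=0 ... Sun=6)
January 1 is the anchor itself -> Thursday
First Monday is January 5
Mondays: 5, 12, 19, 26

4 Mondays


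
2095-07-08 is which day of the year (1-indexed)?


Date: July 8, 2095
Days in months 1 through 6: 181
Plus 8 days in July

Day of year: 189


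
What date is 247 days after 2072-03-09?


Start: 2072-03-09, add 247 days
March 2072 has 31 days: 31 - 9 = 22 days to March 31 -> 225 left
April 2072 has 30 days -> 195 left
May 2072 has 31 days -> 164 left
June 2072 has 30 days -> 134 left
July 2072 has 31 days -> 103 left
August 2072 has 31 days -> 72 left
September 2072 has 30 days -> 42 left
October 2072 has 31 days -> 11 left
November 2072: 11 <= 30 -> lands on November 11

Result: 2072-11-11


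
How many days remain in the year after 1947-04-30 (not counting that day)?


Day of year: 120 of 365
Remaining = 365 - 120

245 days


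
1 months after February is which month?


February is month 2
2 + 1 = 3

March


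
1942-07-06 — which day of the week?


Date: July 6, 1942
Anchor: Jan 1, 1942. With p = 1942 - 1 = 1941: (p + p//4 - p//100 + p//400) mod 7 = (1941 + 485 - 19 + 4) mod 7 = 2411 mod 7 = 3 -> Thursday (Mon=0 ... Sun=6)
Days before July (Jan-Jun): 181; offset = 181 + 6 - 1 = 186
Weekday index = (3 + 186) mod 7 = 0

Day of the week: Monday


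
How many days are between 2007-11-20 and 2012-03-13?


From 2007-11-20 to 2012-03-13
2007-11-20: days before November = 31 + 28 + 31 + 30 + 31 + 30 + 31 + 31 + 30 + 31 = 304 (2007 is not a leap year); day of year = 304 + 20 = 324
2012-03-13: days before March = 31 + 29 = 60 (2012 is a leap year); day of year = 60 + 13 = 73
Rest of 2007: 365 - 324 = 41
Full years 2008 (366), 2009 (365), 2010 (365), 2011 (365): 1461
Total = 41 + 1461 + 73 = 1575

1575 days


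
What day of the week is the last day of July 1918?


July 1918 has 31 days
Anchor: Jan 1, 1918. With p = 1918 - 1 = 1917: (p + p//4 - p//100 + p//400) mod 7 = (1917 + 479 - 19 + 4) mod 7 = 2381 mod 7 = 1 -> Tuesday (Mon=0 ... Sun=6)
Days before July (Jan-Jun): 181; July 1 index = (1 + 181) mod 7 = 0 -> Monday
Last day offset: 31 - 1 = 30 days
Weekday index = (0 + 30) mod 7 = 2

Wednesday, July 31


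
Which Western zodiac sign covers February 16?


Date: February 16
Conventional tropical zodiac dates: Aquarius from January 20 onward; Pisces starts February 19
February 16 falls within the Aquarius range

Aquarius


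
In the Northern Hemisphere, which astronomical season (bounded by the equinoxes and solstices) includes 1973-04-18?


Date: April 18
Astronomical Spring (approx.; exact equinox/solstice day varies by year): March 20 to June 20
April 18 falls within the Spring window

Spring


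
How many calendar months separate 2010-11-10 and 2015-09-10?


From November 2010 to September 2015
5 years * 12 = 60 months, minus 2 months = 58

58 months


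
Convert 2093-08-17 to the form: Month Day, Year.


ISO 2093-08-17 parses as year=2093, month=08, day=17
Month 8 -> August

August 17, 2093


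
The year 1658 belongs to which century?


Century = (year - 1) // 100 + 1
= (1658 - 1) // 100 + 1
= 1657 // 100 + 1
= 16 + 1

17th century


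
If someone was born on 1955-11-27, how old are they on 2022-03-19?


Birth: 1955-11-27
Reference: 2022-03-19
Year difference: 2022 - 1955 = 67
Birthday not yet reached in 2022, subtract 1

66 years old


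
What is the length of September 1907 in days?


September 1907

30 days


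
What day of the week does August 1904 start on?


Target: August 1, 1904
Anchor: Jan 1, 1904. With p = 1904 - 1 = 1903: (p + p//4 - p//100 + p//400) mod 7 = (1903 + 475 - 19 + 4) mod 7 = 2363 mod 7 = 4 -> Friday (Mon=0 ... Sun=6)
Days before August (Jan-Jul): 213 days
Weekday index = (4 + 213) mod 7 = 0

Monday


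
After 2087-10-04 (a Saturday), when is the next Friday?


Current: Saturday
Target: Friday
Days ahead: 6

Next Friday: 2087-10-10


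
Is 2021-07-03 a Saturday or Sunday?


Anchor: Jan 1, 2021. With p = 2021 - 1 = 2020: (p + p//4 - p//100 + p//400) mod 7 = (2020 + 505 - 20 + 5) mod 7 = 2510 mod 7 = 4 -> Friday (Mon=0 ... Sun=6)
Day of year: 184; offset = 183
Weekday index = (4 + 183) mod 7 = 5 -> Saturday
Weekend days: Saturday, Sunday

Yes


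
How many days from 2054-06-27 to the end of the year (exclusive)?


Day of year: 178 of 365
Remaining = 365 - 178

187 days


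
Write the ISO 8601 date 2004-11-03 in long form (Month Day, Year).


ISO 2004-11-03 parses as year=2004, month=11, day=03
Month 11 -> November

November 3, 2004


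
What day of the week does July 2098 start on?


Target: July 1, 2098
Anchor: Jan 1, 2098. With p = 2098 - 1 = 2097: (p + p//4 - p//100 + p//400) mod 7 = (2097 + 524 - 20 + 5) mod 7 = 2606 mod 7 = 2 -> Wednesday (Mon=0 ... Sun=6)
Days before July (Jan-Jun): 181 days
Weekday index = (2 + 181) mod 7 = 1

Tuesday


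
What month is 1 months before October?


October is month 10
10 - 1 = 9

September


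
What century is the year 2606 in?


Century = (year - 1) // 100 + 1
= (2606 - 1) // 100 + 1
= 2605 // 100 + 1
= 26 + 1

27th century


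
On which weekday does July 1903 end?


July 1903 has 31 days
Anchor: Jan 1, 1903. With p = 1903 - 1 = 1902: (p + p//4 - p//100 + p//400) mod 7 = (1902 + 475 - 19 + 4) mod 7 = 2362 mod 7 = 3 -> Thursday (Mon=0 ... Sun=6)
Days before July (Jan-Jun): 181; July 1 index = (3 + 181) mod 7 = 2 -> Wednesday
Last day offset: 31 - 1 = 30 days
Weekday index = (2 + 30) mod 7 = 4

Friday, July 31


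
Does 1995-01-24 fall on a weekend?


Anchor: Jan 1, 1995. With p = 1995 - 1 = 1994: (p + p//4 - p//100 + p//400) mod 7 = (1994 + 498 - 19 + 4) mod 7 = 2477 mod 7 = 6 -> Sunday (Mon=0 ... Sun=6)
Day of year: 24; offset = 23
Weekday index = (6 + 23) mod 7 = 1 -> Tuesday
Weekend days: Saturday, Sunday

No


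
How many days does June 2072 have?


June 2072

30 days


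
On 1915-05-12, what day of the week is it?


Date: May 12, 1915
Anchor: Jan 1, 1915. With p = 1915 - 1 = 1914: (p + p//4 - p//100 + p//400) mod 7 = (1914 + 478 - 19 + 4) mod 7 = 2377 mod 7 = 4 -> Friday (Mon=0 ... Sun=6)
Days before May (Jan-Apr): 120; offset = 120 + 12 - 1 = 131
Weekday index = (4 + 131) mod 7 = 2

Day of the week: Wednesday


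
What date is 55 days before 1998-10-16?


Start: 1998-10-16, subtract 55 days
Back 16 days from October 16 reaches September 30, 1998 -> 39 left
September 1998 has 30 days -> back to August 31, 1998 -> 9 left
August 1998: 31 - 9 = 22 -> lands on August 22

Result: 1998-08-22


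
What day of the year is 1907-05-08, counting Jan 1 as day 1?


Date: May 8, 1907
Days in months 1 through 4: 120
Plus 8 days in May

Day of year: 128


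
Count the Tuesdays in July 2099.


July 2099 has 31 days
Anchor: Jan 1, 2099. With p = 2099 - 1 = 2098: (p + p//4 - p//100 + p//400) mod 7 = (2098 + 524 - 20 + 5) mod 7 = 2607 mod 7 = 3 -> Thursday (Mon=0 ... Sun=6)
Days before July (Jan-Jun): 181; July 1 index = (3 + 181) mod 7 = 2 -> Wednesday
First Tuesday is July 7
Tuesdays: 7, 14, 21, 28

4 Tuesdays


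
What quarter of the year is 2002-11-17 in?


Month: November (month 11)
Q1: Jan-Mar, Q2: Apr-Jun, Q3: Jul-Sep, Q4: Oct-Dec

Q4


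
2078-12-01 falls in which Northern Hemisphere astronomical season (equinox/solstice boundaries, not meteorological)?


Date: December 1
Astronomical Autumn (approx.; exact equinox/solstice day varies by year): September 22 to December 20
December 1 falls within the Autumn window

Autumn


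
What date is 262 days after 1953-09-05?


Start: 1953-09-05, add 262 days
September 1953 has 30 days: 30 - 5 = 25 days to September 30 -> 237 left
October 1953 has 31 days -> 206 left
November 1953 has 30 days -> 176 left
December 1953 has 31 days -> 145 left
January 1954 has 31 days -> 114 left
February 1954 has 28 days -> 86 left
March 1954 has 31 days -> 55 left
April 1954 has 30 days -> 25 left
May 1954: 25 <= 31 -> lands on May 25

Result: 1954-05-25


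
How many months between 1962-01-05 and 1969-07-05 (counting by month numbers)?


From January 1962 to July 1969
7 years * 12 = 84 months, plus 6 months = 90

90 months


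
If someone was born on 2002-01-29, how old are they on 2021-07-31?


Birth: 2002-01-29
Reference: 2021-07-31
Year difference: 2021 - 2002 = 19

19 years old


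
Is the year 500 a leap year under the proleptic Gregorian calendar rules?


Gregorian leap year rule: divisible by 4, but not by 100, unless also by 400.
500 is divisible by 100 but not 400 -> not a leap year

No


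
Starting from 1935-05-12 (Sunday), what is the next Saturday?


Current: Sunday
Target: Saturday
Days ahead: 6

Next Saturday: 1935-05-18


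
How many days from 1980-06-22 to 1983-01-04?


From 1980-06-22 to 1983-01-04
1980-06-22: days before June = 31 + 29 + 31 + 30 + 31 = 152 (1980 is a leap year); day of year = 152 + 22 = 174
1983-01-04: day of year = 4
Rest of 1980: 366 - 174 = 192
Full years 1981 (365), 1982 (365): 730
Total = 192 + 730 + 4 = 926

926 days


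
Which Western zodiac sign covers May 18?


Date: May 18
Conventional tropical zodiac dates: Taurus from April 20 onward; Gemini starts May 21
May 18 falls within the Taurus range

Taurus


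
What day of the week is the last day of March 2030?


March 2030 has 31 days
Anchor: Jan 1, 2030. With p = 2030 - 1 = 2029: (p + p//4 - p//100 + p//400) mod 7 = (2029 + 507 - 20 + 5) mod 7 = 2521 mod 7 = 1 -> Tuesday (Mon=0 ... Sun=6)
Days before March (Jan-Feb): 59; March 1 index = (1 + 59) mod 7 = 4 -> Friday
Last day offset: 31 - 1 = 30 days
Weekday index = (4 + 30) mod 7 = 6

Sunday, March 31


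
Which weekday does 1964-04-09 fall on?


Date: April 9, 1964
Anchor: Jan 1, 1964. With p = 1964 - 1 = 1963: (p + p//4 - p//100 + p//400) mod 7 = (1963 + 490 - 19 + 4) mod 7 = 2438 mod 7 = 2 -> Wednesday (Mon=0 ... Sun=6)
Days before April (Jan-Mar): 91; offset = 91 + 9 - 1 = 99
Weekday index = (2 + 99) mod 7 = 3

Day of the week: Thursday


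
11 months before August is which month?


August is month 8
8 - 11 = -3; wrap: -3 + 12 = 9

September


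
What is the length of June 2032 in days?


June 2032

30 days


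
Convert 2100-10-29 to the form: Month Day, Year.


ISO 2100-10-29 parses as year=2100, month=10, day=29
Month 10 -> October

October 29, 2100


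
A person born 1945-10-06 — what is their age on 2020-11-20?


Birth: 1945-10-06
Reference: 2020-11-20
Year difference: 2020 - 1945 = 75

75 years old


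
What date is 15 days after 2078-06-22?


Start: 2078-06-22, add 15 days
June 2078 has 30 days: 30 - 22 = 8 days to June 30 -> 7 left
July 2078: 7 <= 31 -> lands on July 7

Result: 2078-07-07


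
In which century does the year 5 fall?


Century = (year - 1) // 100 + 1
= (5 - 1) // 100 + 1
= 4 // 100 + 1
= 0 + 1

1st century


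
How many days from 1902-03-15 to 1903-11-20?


From 1902-03-15 to 1903-11-20
1902-03-15: days before March = 31 + 28 = 59 (1902 is not a leap year); day of year = 59 + 15 = 74
1903-11-20: days before November = 31 + 28 + 31 + 30 + 31 + 30 + 31 + 31 + 30 + 31 = 304 (1903 is not a leap year); day of year = 304 + 20 = 324
Rest of 1902: 365 - 74 = 291
Total = 291 + 324 = 615

615 days


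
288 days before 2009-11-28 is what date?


Start: 2009-11-28, subtract 288 days
Back 28 days from November 28 reaches October 31, 2009 -> 260 left
October 2009 has 31 days -> back to September 30, 2009 -> 229 left
September 2009 has 30 days -> back to August 31, 2009 -> 199 left
August 2009 has 31 days -> back to July 31, 2009 -> 168 left
July 2009 has 31 days -> back to June 30, 2009 -> 137 left
June 2009 has 30 days -> back to May 31, 2009 -> 107 left
May 2009 has 31 days -> back to April 30, 2009 -> 76 left
April 2009 has 30 days -> back to March 31, 2009 -> 46 left
March 2009 has 31 days -> back to February 28, 2009 -> 15 left
February 2009: 28 - 15 = 13 -> lands on February 13

Result: 2009-02-13


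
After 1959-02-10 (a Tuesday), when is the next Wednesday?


Current: Tuesday
Target: Wednesday
Days ahead: 1

Next Wednesday: 1959-02-11


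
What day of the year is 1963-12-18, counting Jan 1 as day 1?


Date: December 18, 1963
Days in months 1 through 11: 334
Plus 18 days in December

Day of year: 352


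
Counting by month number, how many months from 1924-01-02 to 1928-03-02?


From January 1924 to March 1928
4 years * 12 = 48 months, plus 2 months = 50

50 months


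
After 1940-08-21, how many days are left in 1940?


Day of year: 234 of 366
Remaining = 366 - 234

132 days


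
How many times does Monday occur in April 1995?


April 1995 has 30 days
Anchor: Jan 1, 1995. With p = 1995 - 1 = 1994: (p + p//4 - p//100 + p//400) mod 7 = (1994 + 498 - 19 + 4) mod 7 = 2477 mod 7 = 6 -> Sunday (Mon=0 ... Sun=6)
Days before April (Jan-Mar): 90; April 1 index = (6 + 90) mod 7 = 5 -> Saturday
First Monday is April 3
Mondays: 3, 10, 17, 24

4 Mondays


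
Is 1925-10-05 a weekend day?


Anchor: Jan 1, 1925. With p = 1925 - 1 = 1924: (p + p//4 - p//100 + p//400) mod 7 = (1924 + 481 - 19 + 4) mod 7 = 2390 mod 7 = 3 -> Thursday (Mon=0 ... Sun=6)
Day of year: 278; offset = 277
Weekday index = (3 + 277) mod 7 = 0 -> Monday
Weekend days: Saturday, Sunday

No


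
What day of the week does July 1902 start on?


Target: July 1, 1902
Anchor: Jan 1, 1902. With p = 1902 - 1 = 1901: (p + p//4 - p//100 + p//400) mod 7 = (1901 + 475 - 19 + 4) mod 7 = 2361 mod 7 = 2 -> Wednesday (Mon=0 ... Sun=6)
Days before July (Jan-Jun): 181 days
Weekday index = (2 + 181) mod 7 = 1

Tuesday


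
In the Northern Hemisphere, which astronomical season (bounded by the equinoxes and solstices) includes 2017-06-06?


Date: June 6
Astronomical Spring (approx.; exact equinox/solstice day varies by year): March 20 to June 20
June 6 falls within the Spring window

Spring


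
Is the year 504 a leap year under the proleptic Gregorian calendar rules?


Gregorian leap year rule: divisible by 4, but not by 100, unless also by 400.
504 is divisible by 4 but not 100 -> leap year

Yes


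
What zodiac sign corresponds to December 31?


Date: December 31
Conventional tropical zodiac dates: Capricorn from December 22 onward; Aquarius starts January 20
December 31 falls within the Capricorn range

Capricorn


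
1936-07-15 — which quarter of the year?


Month: July (month 7)
Q1: Jan-Mar, Q2: Apr-Jun, Q3: Jul-Sep, Q4: Oct-Dec

Q3


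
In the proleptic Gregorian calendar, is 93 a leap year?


Gregorian leap year rule: divisible by 4, but not by 100, unless also by 400.
93 is not divisible by 4 -> not a leap year

No


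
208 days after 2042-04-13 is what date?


Start: 2042-04-13, add 208 days
April 2042 has 30 days: 30 - 13 = 17 days to April 30 -> 191 left
May 2042 has 31 days -> 160 left
June 2042 has 30 days -> 130 left
July 2042 has 31 days -> 99 left
August 2042 has 31 days -> 68 left
September 2042 has 30 days -> 38 left
October 2042 has 31 days -> 7 left
November 2042: 7 <= 30 -> lands on November 7

Result: 2042-11-07


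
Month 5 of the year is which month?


Month 5 of 12

May


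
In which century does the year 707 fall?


Century = (year - 1) // 100 + 1
= (707 - 1) // 100 + 1
= 706 // 100 + 1
= 7 + 1

8th century


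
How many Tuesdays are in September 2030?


September 2030 has 30 days
Anchor: Jan 1, 2030. With p = 2030 - 1 = 2029: (p + p//4 - p//100 + p//400) mod 7 = (2029 + 507 - 20 + 5) mod 7 = 2521 mod 7 = 1 -> Tuesday (Mon=0 ... Sun=6)
Days before September (Jan-Aug): 243; September 1 index = (1 + 243) mod 7 = 6 -> Sunday
First Tuesday is September 3
Tuesdays: 3, 10, 17, 24

4 Tuesdays


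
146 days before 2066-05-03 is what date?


Start: 2066-05-03, subtract 146 days
Back 3 days from May 3 reaches April 30, 2066 -> 143 left
April 2066 has 30 days -> back to March 31, 2066 -> 113 left
March 2066 has 31 days -> back to February 28, 2066 -> 82 left
February 2066 has 28 days -> back to January 31, 2066 -> 54 left
January 2066 has 31 days -> back to December 31, 2065 -> 23 left
December 2065: 31 - 23 = 8 -> lands on December 8

Result: 2065-12-08


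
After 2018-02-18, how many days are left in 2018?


Day of year: 49 of 365
Remaining = 365 - 49

316 days


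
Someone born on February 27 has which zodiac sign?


Date: February 27
Conventional tropical zodiac dates: Pisces from February 19 onward; Aries starts March 21
February 27 falls within the Pisces range

Pisces


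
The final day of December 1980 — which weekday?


December 1980 has 31 days
Anchor: Jan 1, 1980. With p = 1980 - 1 = 1979: (p + p//4 - p//100 + p//400) mod 7 = (1979 + 494 - 19 + 4) mod 7 = 2458 mod 7 = 1 -> Tuesday (Mon=0 ... Sun=6)
Days before December (Jan-Nov): 335; December 1 index = (1 + 335) mod 7 = 0 -> Monday
Last day offset: 31 - 1 = 30 days
Weekday index = (0 + 30) mod 7 = 2

Wednesday, December 31


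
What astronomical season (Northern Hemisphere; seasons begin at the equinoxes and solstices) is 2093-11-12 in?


Date: November 12
Astronomical Autumn (approx.; exact equinox/solstice day varies by year): September 22 to December 20
November 12 falls within the Autumn window

Autumn


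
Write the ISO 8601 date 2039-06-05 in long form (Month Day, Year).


ISO 2039-06-05 parses as year=2039, month=06, day=05
Month 6 -> June

June 5, 2039


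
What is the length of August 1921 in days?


August 1921

31 days


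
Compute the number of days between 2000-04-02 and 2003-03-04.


From 2000-04-02 to 2003-03-04
2000-04-02: days before April = 31 + 29 + 31 = 91 (2000 is a leap year); day of year = 91 + 2 = 93
2003-03-04: days before March = 31 + 28 = 59 (2003 is not a leap year); day of year = 59 + 4 = 63
Rest of 2000: 366 - 93 = 273
Full years 2001 (365), 2002 (365): 730
Total = 273 + 730 + 63 = 1066

1066 days


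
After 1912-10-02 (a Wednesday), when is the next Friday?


Current: Wednesday
Target: Friday
Days ahead: 2

Next Friday: 1912-10-04


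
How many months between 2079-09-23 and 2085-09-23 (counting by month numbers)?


From September 2079 to September 2085
6 years * 12 = 72 months = 72

72 months


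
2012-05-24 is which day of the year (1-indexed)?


Date: May 24, 2012
Days in months 1 through 4: 121
Plus 24 days in May

Day of year: 145


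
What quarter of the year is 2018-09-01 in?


Month: September (month 9)
Q1: Jan-Mar, Q2: Apr-Jun, Q3: Jul-Sep, Q4: Oct-Dec

Q3


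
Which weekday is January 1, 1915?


Target: January 1, 1915
Anchor: Jan 1, 1915. With p = 1915 - 1 = 1914: (p + p//4 - p//100 + p//400) mod 7 = (1914 + 478 - 19 + 4) mod 7 = 2377 mod 7 = 4 -> Friday (Mon=0 ... Sun=6)
Offset from anchor: 0 days
Weekday index = (4 + 0) mod 7 = 4

Friday


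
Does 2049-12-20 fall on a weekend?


Anchor: Jan 1, 2049. With p = 2049 - 1 = 2048: (p + p//4 - p//100 + p//400) mod 7 = (2048 + 512 - 20 + 5) mod 7 = 2545 mod 7 = 4 -> Friday (Mon=0 ... Sun=6)
Day of year: 354; offset = 353
Weekday index = (4 + 353) mod 7 = 0 -> Monday
Weekend days: Saturday, Sunday

No


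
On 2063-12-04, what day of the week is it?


Date: December 4, 2063
Anchor: Jan 1, 2063. With p = 2063 - 1 = 2062: (p + p//4 - p//100 + p//400) mod 7 = (2062 + 515 - 20 + 5) mod 7 = 2562 mod 7 = 0 -> Monday (Mon=0 ... Sun=6)
Days before December (Jan-Nov): 334; offset = 334 + 4 - 1 = 337
Weekday index = (0 + 337) mod 7 = 1

Day of the week: Tuesday


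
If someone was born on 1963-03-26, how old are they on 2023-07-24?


Birth: 1963-03-26
Reference: 2023-07-24
Year difference: 2023 - 1963 = 60

60 years old


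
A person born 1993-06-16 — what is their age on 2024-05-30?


Birth: 1993-06-16
Reference: 2024-05-30
Year difference: 2024 - 1993 = 31
Birthday not yet reached in 2024, subtract 1

30 years old


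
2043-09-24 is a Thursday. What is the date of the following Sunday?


Current: Thursday
Target: Sunday
Days ahead: 3

Next Sunday: 2043-09-27


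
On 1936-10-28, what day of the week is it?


Date: October 28, 1936
Anchor: Jan 1, 1936. With p = 1936 - 1 = 1935: (p + p//4 - p//100 + p//400) mod 7 = (1935 + 483 - 19 + 4) mod 7 = 2403 mod 7 = 2 -> Wednesday (Mon=0 ... Sun=6)
Days before October (Jan-Sep): 274; offset = 274 + 28 - 1 = 301
Weekday index = (2 + 301) mod 7 = 2

Day of the week: Wednesday


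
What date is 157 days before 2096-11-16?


Start: 2096-11-16, subtract 157 days
Back 16 days from November 16 reaches October 31, 2096 -> 141 left
October 2096 has 31 days -> back to September 30, 2096 -> 110 left
September 2096 has 30 days -> back to August 31, 2096 -> 80 left
August 2096 has 31 days -> back to July 31, 2096 -> 49 left
July 2096 has 31 days -> back to June 30, 2096 -> 18 left
June 2096: 30 - 18 = 12 -> lands on June 12

Result: 2096-06-12


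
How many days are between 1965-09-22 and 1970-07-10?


From 1965-09-22 to 1970-07-10
1965-09-22: days before September = 31 + 28 + 31 + 30 + 31 + 30 + 31 + 31 = 243 (1965 is not a leap year); day of year = 243 + 22 = 265
1970-07-10: days before July = 31 + 28 + 31 + 30 + 31 + 30 = 181 (1970 is not a leap year); day of year = 181 + 10 = 191
Rest of 1965: 365 - 265 = 100
Full years 1966 (365), 1967 (365), 1968 (366), 1969 (365): 1461
Total = 100 + 1461 + 191 = 1752

1752 days


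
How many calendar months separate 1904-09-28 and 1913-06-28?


From September 1904 to June 1913
9 years * 12 = 108 months, minus 3 months = 105

105 months


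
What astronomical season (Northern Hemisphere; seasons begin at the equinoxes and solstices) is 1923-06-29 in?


Date: June 29
Astronomical Summer (approx.; exact equinox/solstice day varies by year): June 21 to September 21
June 29 falls within the Summer window

Summer


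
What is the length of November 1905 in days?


November 1905

30 days


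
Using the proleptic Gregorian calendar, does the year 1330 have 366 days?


Gregorian leap year rule: divisible by 4, but not by 100, unless also by 400.
1330 is not divisible by 4 -> not a leap year

No


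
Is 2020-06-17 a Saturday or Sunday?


Anchor: Jan 1, 2020. With p = 2020 - 1 = 2019: (p + p//4 - p//100 + p//400) mod 7 = (2019 + 504 - 20 + 5) mod 7 = 2508 mod 7 = 2 -> Wednesday (Mon=0 ... Sun=6)
Day of year: 169; offset = 168
Weekday index = (2 + 168) mod 7 = 2 -> Wednesday
Weekend days: Saturday, Sunday

No


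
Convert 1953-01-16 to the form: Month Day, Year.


ISO 1953-01-16 parses as year=1953, month=01, day=16
Month 1 -> January

January 16, 1953


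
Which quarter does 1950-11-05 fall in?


Month: November (month 11)
Q1: Jan-Mar, Q2: Apr-Jun, Q3: Jul-Sep, Q4: Oct-Dec

Q4


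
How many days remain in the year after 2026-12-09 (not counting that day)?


Day of year: 343 of 365
Remaining = 365 - 343

22 days


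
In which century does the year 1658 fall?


Century = (year - 1) // 100 + 1
= (1658 - 1) // 100 + 1
= 1657 // 100 + 1
= 16 + 1

17th century


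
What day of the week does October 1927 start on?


Target: October 1, 1927
Anchor: Jan 1, 1927. With p = 1927 - 1 = 1926: (p + p//4 - p//100 + p//400) mod 7 = (1926 + 481 - 19 + 4) mod 7 = 2392 mod 7 = 5 -> Saturday (Mon=0 ... Sun=6)
Days before October (Jan-Sep): 273 days
Weekday index = (5 + 273) mod 7 = 5

Saturday


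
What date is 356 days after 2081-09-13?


Start: 2081-09-13, add 356 days
September 2081 has 30 days: 30 - 13 = 17 days to September 30 -> 339 left
October 2081 has 31 days -> 308 left
November 2081 has 30 days -> 278 left
December 2081 has 31 days -> 247 left
January 2082 has 31 days -> 216 left
February 2082 has 28 days -> 188 left
March 2082 has 31 days -> 157 left
April 2082 has 30 days -> 127 left
May 2082 has 31 days -> 96 left
June 2082 has 30 days -> 66 left
July 2082 has 31 days -> 35 left
August 2082 has 31 days -> 4 left
September 2082: 4 <= 30 -> lands on September 4

Result: 2082-09-04


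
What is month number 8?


Month 8 of 12

August


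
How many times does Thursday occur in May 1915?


May 1915 has 31 days
Anchor: Jan 1, 1915. With p = 1915 - 1 = 1914: (p + p//4 - p//100 + p//400) mod 7 = (1914 + 478 - 19 + 4) mod 7 = 2377 mod 7 = 4 -> Friday (Mon=0 ... Sun=6)
Days before May (Jan-Apr): 120; May 1 index = (4 + 120) mod 7 = 5 -> Saturday
First Thursday is May 6
Thursdays: 6, 13, 20, 27

4 Thursdays


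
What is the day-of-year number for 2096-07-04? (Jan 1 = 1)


Date: July 4, 2096
Days in months 1 through 6: 182
Plus 4 days in July

Day of year: 186


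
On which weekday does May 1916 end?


May 1916 has 31 days
Anchor: Jan 1, 1916. With p = 1916 - 1 = 1915: (p + p//4 - p//100 + p//400) mod 7 = (1915 + 478 - 19 + 4) mod 7 = 2378 mod 7 = 5 -> Saturday (Mon=0 ... Sun=6)
Days before May (Jan-Apr): 121; May 1 index = (5 + 121) mod 7 = 0 -> Monday
Last day offset: 31 - 1 = 30 days
Weekday index = (0 + 30) mod 7 = 2

Wednesday, May 31


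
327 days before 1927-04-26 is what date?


Start: 1927-04-26, subtract 327 days
Back 26 days from April 26 reaches March 31, 1927 -> 301 left
March 1927 has 31 days -> back to February 28, 1927 -> 270 left
February 1927 has 28 days -> back to January 31, 1927 -> 242 left
January 1927 has 31 days -> back to December 31, 1926 -> 211 left
December 1926 has 31 days -> back to November 30, 1926 -> 180 left
November 1926 has 30 days -> back to October 31, 1926 -> 150 left
October 1926 has 31 days -> back to September 30, 1926 -> 119 left
September 1926 has 30 days -> back to August 31, 1926 -> 89 left
August 1926 has 31 days -> back to July 31, 1926 -> 58 left
July 1926 has 31 days -> back to June 30, 1926 -> 27 left
June 1926: 30 - 27 = 3 -> lands on June 3

Result: 1926-06-03


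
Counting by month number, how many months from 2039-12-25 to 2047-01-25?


From December 2039 to January 2047
8 years * 12 = 96 months, minus 11 months = 85

85 months


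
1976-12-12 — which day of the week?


Date: December 12, 1976
Anchor: Jan 1, 1976. With p = 1976 - 1 = 1975: (p + p//4 - p//100 + p//400) mod 7 = (1975 + 493 - 19 + 4) mod 7 = 2453 mod 7 = 3 -> Thursday (Mon=0 ... Sun=6)
Days before December (Jan-Nov): 335; offset = 335 + 12 - 1 = 346
Weekday index = (3 + 346) mod 7 = 6

Day of the week: Sunday


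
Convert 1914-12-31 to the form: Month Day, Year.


ISO 1914-12-31 parses as year=1914, month=12, day=31
Month 12 -> December

December 31, 1914
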